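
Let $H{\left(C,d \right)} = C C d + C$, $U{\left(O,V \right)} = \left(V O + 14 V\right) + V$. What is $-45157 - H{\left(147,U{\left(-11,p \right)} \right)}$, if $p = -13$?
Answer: $1078364$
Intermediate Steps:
$U{\left(O,V \right)} = 15 V + O V$ ($U{\left(O,V \right)} = \left(O V + 14 V\right) + V = \left(14 V + O V\right) + V = 15 V + O V$)
$H{\left(C,d \right)} = C + d C^{2}$ ($H{\left(C,d \right)} = C^{2} d + C = d C^{2} + C = C + d C^{2}$)
$-45157 - H{\left(147,U{\left(-11,p \right)} \right)} = -45157 - 147 \left(1 + 147 \left(- 13 \left(15 - 11\right)\right)\right) = -45157 - 147 \left(1 + 147 \left(\left(-13\right) 4\right)\right) = -45157 - 147 \left(1 + 147 \left(-52\right)\right) = -45157 - 147 \left(1 - 7644\right) = -45157 - 147 \left(-7643\right) = -45157 - -1123521 = -45157 + 1123521 = 1078364$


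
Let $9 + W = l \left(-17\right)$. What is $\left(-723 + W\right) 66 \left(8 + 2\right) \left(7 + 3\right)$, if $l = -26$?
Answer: $-1914000$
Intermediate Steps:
$W = 433$ ($W = -9 - -442 = -9 + 442 = 433$)
$\left(-723 + W\right) 66 \left(8 + 2\right) \left(7 + 3\right) = \left(-723 + 433\right) 66 \left(8 + 2\right) \left(7 + 3\right) = - 290 \cdot 66 \cdot 10 \cdot 10 = - 290 \cdot 66 \cdot 100 = \left(-290\right) 6600 = -1914000$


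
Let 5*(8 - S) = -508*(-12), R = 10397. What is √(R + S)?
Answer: √229645/5 ≈ 95.843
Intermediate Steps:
S = -6056/5 (S = 8 - (-508)*(-12)/5 = 8 - ⅕*6096 = 8 - 6096/5 = -6056/5 ≈ -1211.2)
√(R + S) = √(10397 - 6056/5) = √(45929/5) = √229645/5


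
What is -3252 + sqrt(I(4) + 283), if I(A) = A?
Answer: -3252 + sqrt(287) ≈ -3235.1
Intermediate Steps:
-3252 + sqrt(I(4) + 283) = -3252 + sqrt(4 + 283) = -3252 + sqrt(287)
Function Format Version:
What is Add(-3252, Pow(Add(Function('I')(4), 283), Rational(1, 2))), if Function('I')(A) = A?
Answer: Add(-3252, Pow(287, Rational(1, 2))) ≈ -3235.1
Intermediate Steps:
Add(-3252, Pow(Add(Function('I')(4), 283), Rational(1, 2))) = Add(-3252, Pow(Add(4, 283), Rational(1, 2))) = Add(-3252, Pow(287, Rational(1, 2)))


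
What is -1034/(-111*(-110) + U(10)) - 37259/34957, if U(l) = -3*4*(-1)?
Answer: -245762518/213622227 ≈ -1.1505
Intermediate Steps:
U(l) = 12 (U(l) = -12*(-1) = 12)
-1034/(-111*(-110) + U(10)) - 37259/34957 = -1034/(-111*(-110) + 12) - 37259/34957 = -1034/(12210 + 12) - 37259*1/34957 = -1034/12222 - 37259/34957 = -1034*1/12222 - 37259/34957 = -517/6111 - 37259/34957 = -245762518/213622227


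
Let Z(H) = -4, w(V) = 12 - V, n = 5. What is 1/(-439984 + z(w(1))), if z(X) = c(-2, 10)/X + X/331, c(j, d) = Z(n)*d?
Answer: -3641/1601994863 ≈ -2.2728e-6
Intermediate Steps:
c(j, d) = -4*d
z(X) = -40/X + X/331 (z(X) = (-4*10)/X + X/331 = -40/X + X*(1/331) = -40/X + X/331)
1/(-439984 + z(w(1))) = 1/(-439984 + (-40/(12 - 1*1) + (12 - 1*1)/331)) = 1/(-439984 + (-40/(12 - 1) + (12 - 1)/331)) = 1/(-439984 + (-40/11 + (1/331)*11)) = 1/(-439984 + (-40*1/11 + 11/331)) = 1/(-439984 + (-40/11 + 11/331)) = 1/(-439984 - 13119/3641) = 1/(-1601994863/3641) = -3641/1601994863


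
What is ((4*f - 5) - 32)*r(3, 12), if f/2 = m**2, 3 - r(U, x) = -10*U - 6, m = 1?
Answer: -1131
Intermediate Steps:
r(U, x) = 9 + 10*U (r(U, x) = 3 - (-10*U - 6) = 3 - (-6 - 10*U) = 3 + (6 + 10*U) = 9 + 10*U)
f = 2 (f = 2*1**2 = 2*1 = 2)
((4*f - 5) - 32)*r(3, 12) = ((4*2 - 5) - 32)*(9 + 10*3) = ((8 - 5) - 32)*(9 + 30) = (3 - 32)*39 = -29*39 = -1131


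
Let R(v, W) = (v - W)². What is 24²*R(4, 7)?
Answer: 5184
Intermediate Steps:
24²*R(4, 7) = 24²*(7 - 1*4)² = 576*(7 - 4)² = 576*3² = 576*9 = 5184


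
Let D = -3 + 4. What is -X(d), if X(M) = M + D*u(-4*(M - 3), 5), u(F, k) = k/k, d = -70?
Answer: 69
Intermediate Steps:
u(F, k) = 1
D = 1
X(M) = 1 + M (X(M) = M + 1*1 = M + 1 = 1 + M)
-X(d) = -(1 - 70) = -1*(-69) = 69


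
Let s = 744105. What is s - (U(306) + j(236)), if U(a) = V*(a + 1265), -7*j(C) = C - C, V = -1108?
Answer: 2484773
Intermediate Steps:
j(C) = 0 (j(C) = -(C - C)/7 = -⅐*0 = 0)
U(a) = -1401620 - 1108*a (U(a) = -1108*(a + 1265) = -1108*(1265 + a) = -1401620 - 1108*a)
s - (U(306) + j(236)) = 744105 - ((-1401620 - 1108*306) + 0) = 744105 - ((-1401620 - 339048) + 0) = 744105 - (-1740668 + 0) = 744105 - 1*(-1740668) = 744105 + 1740668 = 2484773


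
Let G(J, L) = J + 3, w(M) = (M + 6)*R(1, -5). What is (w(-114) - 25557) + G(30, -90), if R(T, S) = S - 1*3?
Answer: -24660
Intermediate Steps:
R(T, S) = -3 + S (R(T, S) = S - 3 = -3 + S)
w(M) = -48 - 8*M (w(M) = (M + 6)*(-3 - 5) = (6 + M)*(-8) = -48 - 8*M)
G(J, L) = 3 + J
(w(-114) - 25557) + G(30, -90) = ((-48 - 8*(-114)) - 25557) + (3 + 30) = ((-48 + 912) - 25557) + 33 = (864 - 25557) + 33 = -24693 + 33 = -24660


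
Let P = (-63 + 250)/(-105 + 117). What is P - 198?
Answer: -2189/12 ≈ -182.42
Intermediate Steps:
P = 187/12 ≈ 15.583
P - 198 = 187/12 - 198 = -2189/12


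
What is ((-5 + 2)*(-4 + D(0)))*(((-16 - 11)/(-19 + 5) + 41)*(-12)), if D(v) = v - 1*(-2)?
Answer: -21636/7 ≈ -3090.9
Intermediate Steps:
D(v) = 2 + v (D(v) = v + 2 = 2 + v)
((-5 + 2)*(-4 + D(0)))*(((-16 - 11)/(-19 + 5) + 41)*(-12)) = ((-5 + 2)*(-4 + (2 + 0)))*(((-16 - 11)/(-19 + 5) + 41)*(-12)) = (-3*(-4 + 2))*((-27/(-14) + 41)*(-12)) = (-3*(-2))*((-27*(-1/14) + 41)*(-12)) = 6*((27/14 + 41)*(-12)) = 6*((601/14)*(-12)) = 6*(-3606/7) = -21636/7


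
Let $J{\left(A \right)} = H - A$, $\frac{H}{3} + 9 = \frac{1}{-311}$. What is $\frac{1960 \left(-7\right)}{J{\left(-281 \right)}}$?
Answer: $- \frac{4266920}{78991} \approx -54.018$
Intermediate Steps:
$H = - \frac{8400}{311}$ ($H = -27 + \frac{3}{-311} = -27 + 3 \left(- \frac{1}{311}\right) = -27 - \frac{3}{311} = - \frac{8400}{311} \approx -27.01$)
$J{\left(A \right)} = - \frac{8400}{311} - A$
$\frac{1960 \left(-7\right)}{J{\left(-281 \right)}} = \frac{1960 \left(-7\right)}{- \frac{8400}{311} - -281} = - \frac{13720}{- \frac{8400}{311} + 281} = - \frac{13720}{\frac{78991}{311}} = \left(-13720\right) \frac{311}{78991} = - \frac{4266920}{78991}$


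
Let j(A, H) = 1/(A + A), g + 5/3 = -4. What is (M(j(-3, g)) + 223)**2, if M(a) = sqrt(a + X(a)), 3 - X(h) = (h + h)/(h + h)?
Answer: (1338 + sqrt(66))**2/36 ≈ 50335.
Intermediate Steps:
g = -17/3 (g = -5/3 - 4 = -17/3 ≈ -5.6667)
j(A, H) = 1/(2*A)
X(h) = 2 (X(h) = 3 - (h + h)/(h + h) = 3 - 2*h/(2*h) = 3 - 2*h*1/(2*h) = 3 - 1*1 = 3 - 1 = 2)
M(a) = sqrt(2 + a) (M(a) = sqrt(a + 2) = sqrt(2 + a))
(M(j(-3, g)) + 223)**2 = (sqrt(2 + (1/2)/(-3)) + 223)**2 = (sqrt(2 + (1/2)*(-1/3)) + 223)**2 = (sqrt(2 - 1/6) + 223)**2 = (sqrt(11/6) + 223)**2 = (sqrt(66)/6 + 223)**2 = (223 + sqrt(66)/6)**2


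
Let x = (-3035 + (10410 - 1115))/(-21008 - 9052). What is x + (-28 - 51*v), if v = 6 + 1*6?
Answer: -962233/1503 ≈ -640.21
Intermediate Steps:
v = 12 (v = 6 + 6 = 12)
x = -313/1503 (x = (-3035 + 9295)/(-30060) = 6260*(-1/30060) = -313/1503 ≈ -0.20825)
x + (-28 - 51*v) = -313/1503 + (-28 - 51*12) = -313/1503 + (-28 - 612) = -313/1503 - 640 = -962233/1503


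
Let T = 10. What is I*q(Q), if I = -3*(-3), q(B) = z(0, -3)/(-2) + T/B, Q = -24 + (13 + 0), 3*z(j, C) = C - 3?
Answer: 9/11 ≈ 0.81818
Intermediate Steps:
z(j, C) = -1 + C/3 (z(j, C) = (C - 3)/3 = (-3 + C)/3 = -1 + C/3)
Q = -11 (Q = -24 + 13 = -11)
q(B) = 1 + 10/B (q(B) = (-1 + (⅓)*(-3))/(-2) + 10/B = (-1 - 1)*(-½) + 10/B = -2*(-½) + 10/B = 1 + 10/B)
I = 9
I*q(Q) = 9*((10 - 11)/(-11)) = 9*(-1/11*(-1)) = 9*(1/11) = 9/11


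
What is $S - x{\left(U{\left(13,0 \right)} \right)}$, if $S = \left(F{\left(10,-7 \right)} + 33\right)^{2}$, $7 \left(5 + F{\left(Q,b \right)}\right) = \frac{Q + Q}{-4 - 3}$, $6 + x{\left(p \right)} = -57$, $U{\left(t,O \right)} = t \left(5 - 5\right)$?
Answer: $\frac{1979167}{2401} \approx 824.31$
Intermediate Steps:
$U{\left(t,O \right)} = 0$ ($U{\left(t,O \right)} = t 0 = 0$)
$x{\left(p \right)} = -63$ ($x{\left(p \right)} = -6 - 57 = -63$)
$F{\left(Q,b \right)} = -5 - \frac{2 Q}{49}$ ($F{\left(Q,b \right)} = -5 + \frac{\left(Q + Q\right) \frac{1}{-4 - 3}}{7} = -5 + \frac{2 Q \frac{1}{-7}}{7} = -5 + \frac{2 Q \left(- \frac{1}{7}\right)}{7} = -5 + \frac{\left(- \frac{2}{7}\right) Q}{7} = -5 - \frac{2 Q}{49}$)
$S = \frac{1827904}{2401}$ ($S = \left(\left(-5 - \frac{20}{49}\right) + 33\right)^{2} = \left(- \frac{265}{49} + 33\right)^{2} = \left(\frac{1352}{49}\right)^{2} = \frac{1827904}{2401} \approx 761.31$)
$S - x{\left(U{\left(13,0 \right)} \right)} = \frac{1827904}{2401} - -63 = \frac{1827904}{2401} + 63 = \frac{1979167}{2401}$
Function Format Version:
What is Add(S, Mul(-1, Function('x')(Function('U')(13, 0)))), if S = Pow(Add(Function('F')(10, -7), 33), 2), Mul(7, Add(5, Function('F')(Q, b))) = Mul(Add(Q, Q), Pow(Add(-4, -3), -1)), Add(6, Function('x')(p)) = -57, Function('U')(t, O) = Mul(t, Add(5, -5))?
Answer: Rational(1979167, 2401) ≈ 824.31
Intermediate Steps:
Function('U')(t, O) = 0 (Function('U')(t, O) = Mul(t, 0) = 0)
Function('x')(p) = -63 (Function('x')(p) = Add(-6, -57) = -63)
Function('F')(Q, b) = Add(-5, Mul(Rational(-2, 49), Q)) (Function('F')(Q, b) = Add(-5, Mul(Rational(1, 7), Mul(Add(Q, Q), Pow(Add(-4, -3), -1)))) = Add(-5, Mul(Rational(1, 7), Mul(Mul(2, Q), Pow(-7, -1)))) = Add(-5, Mul(Rational(1, 7), Mul(Mul(2, Q), Rational(-1, 7)))) = Add(-5, Mul(Rational(1, 7), Mul(Rational(-2, 7), Q))) = Add(-5, Mul(Rational(-2, 49), Q)))
S = Rational(1827904, 2401) (S = Pow(Add(Add(-5, Mul(Rational(-2, 49), 10)), 33), 2) = Pow(Add(Add(-5, Rational(-20, 49)), 33), 2) = Pow(Add(Rational(-265, 49), 33), 2) = Pow(Rational(1352, 49), 2) = Rational(1827904, 2401) ≈ 761.31)
Add(S, Mul(-1, Function('x')(Function('U')(13, 0)))) = Add(Rational(1827904, 2401), Mul(-1, -63)) = Add(Rational(1827904, 2401), 63) = Rational(1979167, 2401)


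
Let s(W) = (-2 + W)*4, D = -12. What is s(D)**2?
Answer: 3136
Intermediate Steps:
s(W) = -8 + 4*W
s(D)**2 = (-8 + 4*(-12))**2 = (-8 - 48)**2 = (-56)**2 = 3136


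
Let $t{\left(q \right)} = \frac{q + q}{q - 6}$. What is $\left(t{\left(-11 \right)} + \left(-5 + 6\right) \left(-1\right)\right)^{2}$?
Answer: $\frac{25}{289} \approx 0.086505$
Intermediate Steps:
$t{\left(q \right)} = \frac{2 q}{-6 + q}$
$\left(t{\left(-11 \right)} + \left(-5 + 6\right) \left(-1\right)\right)^{2} = \left(2 \left(-11\right) \frac{1}{-6 - 11} + \left(-5 + 6\right) \left(-1\right)\right)^{2} = \left(2 \left(-11\right) \frac{1}{-17} + 1 \left(-1\right)\right)^{2} = \left(2 \left(-11\right) \left(- \frac{1}{17}\right) - 1\right)^{2} = \left(\frac{22}{17} - 1\right)^{2} = \left(\frac{5}{17}\right)^{2} = \frac{25}{289}$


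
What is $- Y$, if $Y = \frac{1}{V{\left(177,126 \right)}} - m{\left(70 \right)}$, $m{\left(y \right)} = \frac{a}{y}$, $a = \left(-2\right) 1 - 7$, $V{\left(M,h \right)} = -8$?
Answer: $- \frac{1}{280} \approx -0.0035714$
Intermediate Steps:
$a = -9$ ($a = -2 - 7 = -9$)
$m{\left(y \right)} = - \frac{9}{y}$
$Y = \frac{1}{280}$ ($Y = \frac{1}{-8} - - \frac{9}{70} = - \frac{1}{8} - \left(-9\right) \frac{1}{70} = - \frac{1}{8} - - \frac{9}{70} = - \frac{1}{8} + \frac{9}{70} = \frac{1}{280} \approx 0.0035714$)
$- Y = \left(-1\right) \frac{1}{280} = - \frac{1}{280}$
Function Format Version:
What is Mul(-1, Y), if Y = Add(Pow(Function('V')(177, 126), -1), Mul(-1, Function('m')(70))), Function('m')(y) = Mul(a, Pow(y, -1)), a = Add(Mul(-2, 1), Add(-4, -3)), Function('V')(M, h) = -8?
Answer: Rational(-1, 280) ≈ -0.0035714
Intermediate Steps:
a = -9 (a = Add(-2, -7) = -9)
Function('m')(y) = Mul(-9, Pow(y, -1))
Y = Rational(1, 280) (Y = Add(Pow(-8, -1), Mul(-1, Mul(-9, Pow(70, -1)))) = Add(Rational(-1, 8), Mul(-1, Mul(-9, Rational(1, 70)))) = Add(Rational(-1, 8), Mul(-1, Rational(-9, 70))) = Add(Rational(-1, 8), Rational(9, 70)) = Rational(1, 280) ≈ 0.0035714)
Mul(-1, Y) = Mul(-1, Rational(1, 280)) = Rational(-1, 280)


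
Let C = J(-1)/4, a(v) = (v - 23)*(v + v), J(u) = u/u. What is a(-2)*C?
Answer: 25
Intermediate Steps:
J(u) = 1
a(v) = 2*v*(-23 + v) (a(v) = (-23 + v)*(2*v) = 2*v*(-23 + v))
C = ¼ (C = 1/4 = 1*(¼) = ¼ ≈ 0.25000)
a(-2)*C = (2*(-2)*(-23 - 2))*(¼) = (2*(-2)*(-25))*(¼) = 100*(¼) = 25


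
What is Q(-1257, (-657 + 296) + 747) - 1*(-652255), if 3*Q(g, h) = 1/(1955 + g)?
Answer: 1365821971/2094 ≈ 6.5226e+5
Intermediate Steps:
Q(g, h) = 1/(3*(1955 + g))
Q(-1257, (-657 + 296) + 747) - 1*(-652255) = 1/(3*(1955 - 1257)) - 1*(-652255) = (1/3)/698 + 652255 = (1/3)*(1/698) + 652255 = 1/2094 + 652255 = 1365821971/2094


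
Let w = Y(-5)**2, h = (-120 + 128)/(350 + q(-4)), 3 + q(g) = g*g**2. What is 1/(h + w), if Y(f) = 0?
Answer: 283/8 ≈ 35.375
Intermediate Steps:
q(g) = -3 + g**3 (q(g) = -3 + g*g**2 = -3 + g**3)
h = 8/283 (h = (-120 + 128)/(350 + (-3 + (-4)**3)) = 8/(350 + (-3 - 64)) = 8/(350 - 67) = 8/283 ≈ 0.028269)
w = 0 (w = 0**2 = 0)
1/(h + w) = 1/(8/283 + 0) = 1/(8/283) = 283/8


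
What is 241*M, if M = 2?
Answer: 482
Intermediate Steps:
241*M = 241*2 = 482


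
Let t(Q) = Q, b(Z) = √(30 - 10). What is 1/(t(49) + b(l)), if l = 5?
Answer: 49/2381 - 2*√5/2381 ≈ 0.018701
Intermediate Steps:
b(Z) = 2*√5 (b(Z) = √20 = 2*√5)
1/(t(49) + b(l)) = 1/(49 + 2*√5)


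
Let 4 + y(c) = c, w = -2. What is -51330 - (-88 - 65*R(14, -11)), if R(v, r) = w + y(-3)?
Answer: -51827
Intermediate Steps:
y(c) = -4 + c
R(v, r) = -9 (R(v, r) = -2 + (-4 - 3) = -2 - 7 = -9)
-51330 - (-88 - 65*R(14, -11)) = -51330 - (-88 - 65*(-9)) = -51330 - (-88 + 585) = -51330 - 1*497 = -51330 - 497 = -51827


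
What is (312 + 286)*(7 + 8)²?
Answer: 134550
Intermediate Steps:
(312 + 286)*(7 + 8)² = 598*15² = 598*225 = 134550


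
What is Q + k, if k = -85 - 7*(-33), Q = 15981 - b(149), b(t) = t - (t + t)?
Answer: 16276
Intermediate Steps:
b(t) = -t (b(t) = t - 2*t = -t)
Q = 16130 (Q = 15981 - (-1)*149 = 15981 - 1*(-149) = 15981 + 149 = 16130)
k = 146 (k = -85 + 231 = 146)
Q + k = 16130 + 146 = 16276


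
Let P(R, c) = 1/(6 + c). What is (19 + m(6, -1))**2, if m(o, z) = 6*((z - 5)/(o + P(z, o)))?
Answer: 912025/5329 ≈ 171.14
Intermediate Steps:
m(o, z) = 6*(-5 + z)/(o + 1/(6 + o)) (m(o, z) = 6*((z - 5)/(o + 1/(6 + o))) = 6*((-5 + z)/(o + 1/(6 + o))) = 6*(-5 + z)/(o + 1/(6 + o)))
(19 + m(6, -1))**2 = (19 + 6*(-5 - 1)*(6 + 6)/(1 + 6*(6 + 6)))**2 = (19 + 6*(-6)*12/(1 + 6*12))**2 = (19 + 6*(-6)*12/(1 + 72))**2 = (19 + 6*(-6)*12/73)**2 = (19 + 6*(1/73)*(-6)*12)**2 = (19 - 432/73)**2 = (955/73)**2 = 912025/5329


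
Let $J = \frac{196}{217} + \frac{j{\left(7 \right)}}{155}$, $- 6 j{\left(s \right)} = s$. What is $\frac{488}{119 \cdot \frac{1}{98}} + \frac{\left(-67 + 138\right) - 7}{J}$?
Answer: $\frac{394288}{833} \approx 473.33$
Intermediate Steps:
$j{\left(s \right)} = - \frac{s}{6}$
$J = \frac{833}{930}$ ($J = \frac{196}{217} + \frac{\left(- \frac{1}{6}\right) 7}{155} = 196 \cdot \frac{1}{217} - \frac{7}{930} = \frac{28}{31} - \frac{7}{930} = \frac{833}{930} \approx 0.8957$)
$\frac{488}{119 \cdot \frac{1}{98}} + \frac{\left(-67 + 138\right) - 7}{J} = \frac{488}{119 \cdot \frac{1}{98}} + \frac{\left(-67 + 138\right) - 7}{\frac{833}{930}} = \frac{488}{119 \cdot \frac{1}{98}} + \left(71 - 7\right) \frac{930}{833} = \frac{488}{\frac{17}{14}} + 64 \cdot \frac{930}{833} = 488 \cdot \frac{14}{17} + \frac{59520}{833} = \frac{6832}{17} + \frac{59520}{833} = \frac{394288}{833}$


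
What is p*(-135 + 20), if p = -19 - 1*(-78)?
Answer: -6785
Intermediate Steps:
p = 59 (p = -19 + 78 = 59)
p*(-135 + 20) = 59*(-135 + 20) = 59*(-115) = -6785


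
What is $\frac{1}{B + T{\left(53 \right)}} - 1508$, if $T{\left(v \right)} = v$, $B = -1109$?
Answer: $- \frac{1592449}{1056} \approx -1508.0$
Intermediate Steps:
$\frac{1}{B + T{\left(53 \right)}} - 1508 = \frac{1}{-1109 + 53} - 1508 = \frac{1}{-1056} - 1508 = - \frac{1}{1056} - 1508 = - \frac{1592449}{1056}$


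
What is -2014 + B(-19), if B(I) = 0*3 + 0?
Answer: -2014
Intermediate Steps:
B(I) = 0 (B(I) = 0 + 0 = 0)
-2014 + B(-19) = -2014 + 0 = -2014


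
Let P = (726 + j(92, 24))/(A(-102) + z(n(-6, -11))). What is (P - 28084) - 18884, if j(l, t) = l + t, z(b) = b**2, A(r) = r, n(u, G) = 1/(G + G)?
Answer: -2319076784/49367 ≈ -46976.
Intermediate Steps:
n(u, G) = 1/(2*G)
P = -407528/49367 (P = (726 + (92 + 24))/(-102 + ((1/2)/(-11))**2) = (726 + 116)/(-102 + ((1/2)*(-1/11))**2) = 842/(-102 + (-1/22)**2) = 842/(-102 + 1/484) = 842/(-49367/484) = 842*(-484/49367) = -407528/49367 ≈ -8.2551)
(P - 28084) - 18884 = (-407528/49367 - 28084) - 18884 = -1386830356/49367 - 18884 = -2319076784/49367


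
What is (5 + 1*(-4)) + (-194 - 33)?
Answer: -226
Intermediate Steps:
(5 + 1*(-4)) + (-194 - 33) = (5 - 4) - 227 = 1 - 227 = -226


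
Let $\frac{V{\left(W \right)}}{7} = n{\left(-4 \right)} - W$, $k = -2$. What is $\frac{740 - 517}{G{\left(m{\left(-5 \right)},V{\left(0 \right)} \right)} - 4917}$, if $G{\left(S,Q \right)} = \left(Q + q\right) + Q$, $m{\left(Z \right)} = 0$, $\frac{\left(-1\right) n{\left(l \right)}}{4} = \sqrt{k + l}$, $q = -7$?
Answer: $- \frac{274513}{6066148} + \frac{1561 i \sqrt{6}}{3033074} \approx -0.045253 + 0.0012607 i$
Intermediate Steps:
$n{\left(l \right)} = - 4 \sqrt{-2 + l}$
$V{\left(W \right)} = - 7 W - 28 i \sqrt{6}$ ($V{\left(W \right)} = 7 \left(- 4 \sqrt{-2 - 4} - W\right) = 7 \left(- 4 \sqrt{-6} - W\right) = 7 \left(- 4 i \sqrt{6} - W\right) = 7 \left(- W - 4 i \sqrt{6}\right) = - 7 W - 28 i \sqrt{6}$)
$G{\left(S,Q \right)} = -7 + 2 Q$ ($G{\left(S,Q \right)} = \left(Q - 7\right) + Q = \left(-7 + Q\right) + Q = -7 + 2 Q$)
$\frac{740 - 517}{G{\left(m{\left(-5 \right)},V{\left(0 \right)} \right)} - 4917} = \frac{740 - 517}{\left(-7 + 2 \left(\left(-7\right) 0 - 28 i \sqrt{6}\right)\right) - 4917} = \frac{223}{\left(-7 + 2 \left(0 - 28 i \sqrt{6}\right)\right) - 4917} = \frac{223}{\left(-7 + 2 \left(- 28 i \sqrt{6}\right)\right) - 4917} = \frac{223}{\left(-7 - 56 i \sqrt{6}\right) - 4917} = \frac{223}{-4924 - 56 i \sqrt{6}}$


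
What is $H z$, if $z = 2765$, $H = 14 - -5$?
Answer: $52535$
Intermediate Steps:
$H = 19$ ($H = 14 + 5 = 19$)
$H z = 19 \cdot 2765 = 52535$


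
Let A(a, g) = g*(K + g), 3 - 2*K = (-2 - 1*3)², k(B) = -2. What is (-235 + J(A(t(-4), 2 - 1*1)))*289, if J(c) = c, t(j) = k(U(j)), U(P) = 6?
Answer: -70805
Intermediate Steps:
K = -11 (K = 3/2 - (-2 - 1*3)²/2 = 3/2 - (-2 - 3)²/2 = 3/2 - ½*(-5)² = 3/2 - ½*25 = 3/2 - 25/2 = -11)
t(j) = -2
A(a, g) = g*(-11 + g)
(-235 + J(A(t(-4), 2 - 1*1)))*289 = (-235 + (2 - 1*1)*(-11 + (2 - 1*1)))*289 = (-235 + (2 - 1)*(-11 + (2 - 1)))*289 = (-235 + 1*(-11 + 1))*289 = (-235 + 1*(-10))*289 = (-235 - 10)*289 = -245*289 = -70805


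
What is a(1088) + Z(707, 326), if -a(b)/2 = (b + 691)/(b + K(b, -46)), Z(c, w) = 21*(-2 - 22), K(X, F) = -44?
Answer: -88289/174 ≈ -507.41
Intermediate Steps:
Z(c, w) = -504 (Z(c, w) = 21*(-24) = -504)
a(b) = -2*(691 + b)/(-44 + b) (a(b) = -2*(b + 691)/(b - 44) = -2*(691 + b)/(-44 + b))
a(1088) + Z(707, 326) = 2*(-691 - 1*1088)/(-44 + 1088) - 504 = 2*(-691 - 1088)/1044 - 504 = 2*(1/1044)*(-1779) - 504 = -593/174 - 504 = -88289/174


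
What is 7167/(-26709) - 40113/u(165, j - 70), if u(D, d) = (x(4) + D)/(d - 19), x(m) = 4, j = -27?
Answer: 41426216783/1504607 ≈ 27533.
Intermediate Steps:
u(D, d) = (4 + D)/(-19 + d) (u(D, d) = (4 + D)/(d - 19) = (4 + D)/(-19 + d))
7167/(-26709) - 40113/u(165, j - 70) = 7167/(-26709) - 40113*(-19 + (-27 - 70))/(4 + 165) = 7167*(-1/26709) - 40113/(169/(-19 - 97)) = -2389/8903 - 40113/(169/(-116)) = -2389/8903 - 40113/((-1/116*169)) = -2389/8903 - 40113/(-169/116) = -2389/8903 - 40113*(-116/169) = -2389/8903 + 4653108/169 = 41426216783/1504607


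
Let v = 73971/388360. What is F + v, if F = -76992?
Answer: -29900539149/388360 ≈ -76992.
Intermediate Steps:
v = 73971/388360 (v = 73971*(1/388360) = 73971/388360 ≈ 0.19047)
F + v = -76992 + 73971/388360 = -29900539149/388360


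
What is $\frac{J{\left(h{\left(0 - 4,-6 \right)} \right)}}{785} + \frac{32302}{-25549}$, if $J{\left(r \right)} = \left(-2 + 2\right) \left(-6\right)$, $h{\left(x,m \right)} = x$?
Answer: $- \frac{32302}{25549} \approx -1.2643$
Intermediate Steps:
$J{\left(r \right)} = 0$ ($J{\left(r \right)} = 0 \left(-6\right) = 0$)
$\frac{J{\left(h{\left(0 - 4,-6 \right)} \right)}}{785} + \frac{32302}{-25549} = \frac{0}{785} + \frac{32302}{-25549} = 0 \cdot \frac{1}{785} + 32302 \left(- \frac{1}{25549}\right) = 0 - \frac{32302}{25549} = - \frac{32302}{25549}$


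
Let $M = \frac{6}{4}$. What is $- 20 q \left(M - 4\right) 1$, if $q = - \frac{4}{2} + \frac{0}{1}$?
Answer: $-100$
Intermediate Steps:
$M = \frac{3}{2}$ ($M = 6 \cdot \frac{1}{4} = \frac{3}{2} \approx 1.5$)
$q = -2$ ($q = \left(-4\right) \frac{1}{2} + 0 \cdot 1 = -2 + 0 = -2$)
$- 20 q \left(M - 4\right) 1 = - 20 \left(- 2 \left(\frac{3}{2} - 4\right)\right) 1 = - 20 \left(\left(-2\right) \left(- \frac{5}{2}\right)\right) 1 = \left(-20\right) 5 \cdot 1 = \left(-100\right) 1 = -100$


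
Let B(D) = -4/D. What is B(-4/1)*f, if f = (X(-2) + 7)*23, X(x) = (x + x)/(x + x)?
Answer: 184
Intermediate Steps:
X(x) = 1 (X(x) = (2*x)/((2*x)) = (2*x)*(1/(2*x)) = 1)
f = 184 (f = (1 + 7)*23 = 8*23 = 184)
B(-4/1)*f = -4/((-4/1))*184 = -4/((-4*1))*184 = -4/(-4)*184 = -4*(-¼)*184 = 1*184 = 184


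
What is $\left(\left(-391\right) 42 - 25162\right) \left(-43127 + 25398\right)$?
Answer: $737242736$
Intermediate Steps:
$\left(\left(-391\right) 42 - 25162\right) \left(-43127 + 25398\right) = \left(-16422 - 25162\right) \left(-17729\right) = \left(-41584\right) \left(-17729\right) = 737242736$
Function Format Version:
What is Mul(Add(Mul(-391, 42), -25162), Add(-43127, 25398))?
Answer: 737242736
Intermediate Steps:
Mul(Add(Mul(-391, 42), -25162), Add(-43127, 25398)) = Mul(Add(-16422, -25162), -17729) = Mul(-41584, -17729) = 737242736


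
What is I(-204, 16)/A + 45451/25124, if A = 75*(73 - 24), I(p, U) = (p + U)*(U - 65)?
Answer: 8132137/1884300 ≈ 4.3157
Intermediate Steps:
I(p, U) = (-65 + U)*(U + p) (I(p, U) = (U + p)*(-65 + U) = (-65 + U)*(U + p))
A = 3675 (A = 75*49 = 3675)
I(-204, 16)/A + 45451/25124 = (16² - 65*16 - 65*(-204) + 16*(-204))/3675 + 45451/25124 = (256 - 1040 + 13260 - 3264)*(1/3675) + 45451*(1/25124) = 9212*(1/3675) + 45451/25124 = 188/75 + 45451/25124 = 8132137/1884300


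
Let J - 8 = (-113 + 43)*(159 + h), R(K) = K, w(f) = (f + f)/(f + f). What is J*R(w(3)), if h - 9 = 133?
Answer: -21062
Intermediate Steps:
h = 142 (h = 9 + 133 = 142)
w(f) = 1 (w(f) = (2*f)/((2*f)) = (2*f)*(1/(2*f)) = 1)
J = -21062 (J = 8 + (-113 + 43)*(159 + 142) = 8 - 70*301 = 8 - 21070 = -21062)
J*R(w(3)) = -21062*1 = -21062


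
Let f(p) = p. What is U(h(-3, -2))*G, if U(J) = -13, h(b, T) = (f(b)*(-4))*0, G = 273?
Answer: -3549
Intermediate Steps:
h(b, T) = 0 (h(b, T) = (b*(-4))*0 = -4*b*0 = 0)
U(h(-3, -2))*G = -13*273 = -3549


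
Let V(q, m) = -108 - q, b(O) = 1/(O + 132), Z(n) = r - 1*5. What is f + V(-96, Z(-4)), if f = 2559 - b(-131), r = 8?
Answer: 2546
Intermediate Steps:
Z(n) = 3 (Z(n) = 8 - 1*5 = 8 - 5 = 3)
b(O) = 1/(132 + O)
f = 2558 (f = 2559 - 1/(132 - 131) = 2559 - 1/1 = 2559 - 1*1 = 2559 - 1 = 2558)
f + V(-96, Z(-4)) = 2558 + (-108 - 1*(-96)) = 2558 + (-108 + 96) = 2558 - 12 = 2546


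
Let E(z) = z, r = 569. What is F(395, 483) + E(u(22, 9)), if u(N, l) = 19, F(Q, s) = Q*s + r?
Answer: 191373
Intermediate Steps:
F(Q, s) = 569 + Q*s (F(Q, s) = Q*s + 569 = 569 + Q*s)
F(395, 483) + E(u(22, 9)) = (569 + 395*483) + 19 = (569 + 190785) + 19 = 191354 + 19 = 191373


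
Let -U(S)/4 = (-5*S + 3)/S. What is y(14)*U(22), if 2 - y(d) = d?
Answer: -2568/11 ≈ -233.45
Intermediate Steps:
y(d) = 2 - d
U(S) = -4*(3 - 5*S)/S (U(S) = -4*(-5*S + 3)/S = -4*(3 - 5*S)/S)
y(14)*U(22) = (2 - 1*14)*(20 - 12/22) = (2 - 14)*(20 - 12*1/22) = -12*(20 - 6/11) = -12*214/11 = -2568/11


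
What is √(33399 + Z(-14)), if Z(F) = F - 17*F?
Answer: √33623 ≈ 183.37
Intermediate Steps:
Z(F) = -16*F (Z(F) = F - 17*F = -16*F)
√(33399 + Z(-14)) = √(33399 - 16*(-14)) = √(33399 + 224) = √33623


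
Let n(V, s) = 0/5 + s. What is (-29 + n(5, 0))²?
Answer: 841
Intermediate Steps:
n(V, s) = s (n(V, s) = 0*(⅕) + s = 0 + s = s)
(-29 + n(5, 0))² = (-29 + 0)² = (-29)² = 841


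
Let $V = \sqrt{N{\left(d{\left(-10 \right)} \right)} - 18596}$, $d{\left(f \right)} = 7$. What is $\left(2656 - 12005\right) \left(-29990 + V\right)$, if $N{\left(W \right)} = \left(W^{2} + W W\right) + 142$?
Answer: $280376510 - 18698 i \sqrt{4589} \approx 2.8038 \cdot 10^{8} - 1.2666 \cdot 10^{6} i$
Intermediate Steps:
$N{\left(W \right)} = 142 + 2 W^{2}$ ($N{\left(W \right)} = \left(W^{2} + W^{2}\right) + 142 = 2 W^{2} + 142 = 142 + 2 W^{2}$)
$V = 2 i \sqrt{4589}$ ($V = \sqrt{\left(142 + 2 \cdot 7^{2}\right) - 18596} = \sqrt{\left(142 + 2 \cdot 49\right) - 18596} = \sqrt{\left(142 + 98\right) - 18596} = \sqrt{240 - 18596} = \sqrt{-18356} = 2 i \sqrt{4589} \approx 135.48 i$)
$\left(2656 - 12005\right) \left(-29990 + V\right) = \left(2656 - 12005\right) \left(-29990 + 2 i \sqrt{4589}\right) = - 9349 \left(-29990 + 2 i \sqrt{4589}\right) = 280376510 - 18698 i \sqrt{4589}$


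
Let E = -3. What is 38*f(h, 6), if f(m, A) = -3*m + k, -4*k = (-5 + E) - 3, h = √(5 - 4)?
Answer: -19/2 ≈ -9.5000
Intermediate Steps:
h = 1 (h = √1 = 1)
k = 11/4 (k = -((-5 - 3) - 3)/4 = -(-8 - 3)/4 = -¼*(-11) = 11/4 ≈ 2.7500)
f(m, A) = 11/4 - 3*m (f(m, A) = -3*m + 11/4 = 11/4 - 3*m)
38*f(h, 6) = 38*(11/4 - 3*1) = 38*(11/4 - 3) = 38*(-¼) = -19/2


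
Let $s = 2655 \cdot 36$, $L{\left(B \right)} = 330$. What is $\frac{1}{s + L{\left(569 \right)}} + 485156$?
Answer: $\frac{46531311961}{95910} \approx 4.8516 \cdot 10^{5}$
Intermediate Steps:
$s = 95580$
$\frac{1}{s + L{\left(569 \right)}} + 485156 = \frac{1}{95580 + 330} + 485156 = \frac{1}{95910} + 485156 = \frac{46531311961}{95910}$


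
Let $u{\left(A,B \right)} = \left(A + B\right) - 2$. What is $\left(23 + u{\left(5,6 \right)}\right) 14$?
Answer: $448$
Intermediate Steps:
$u{\left(A,B \right)} = -2 + A + B$
$\left(23 + u{\left(5,6 \right)}\right) 14 = \left(23 + \left(-2 + 5 + 6\right)\right) 14 = \left(23 + 9\right) 14 = 32 \cdot 14 = 448$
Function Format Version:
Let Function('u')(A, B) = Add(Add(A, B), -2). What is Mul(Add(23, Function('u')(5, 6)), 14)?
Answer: 448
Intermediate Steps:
Function('u')(A, B) = Add(-2, A, B)
Mul(Add(23, Function('u')(5, 6)), 14) = Mul(Add(23, Add(-2, 5, 6)), 14) = Mul(Add(23, 9), 14) = Mul(32, 14) = 448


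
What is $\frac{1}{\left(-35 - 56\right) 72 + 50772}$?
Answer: $\frac{1}{44220} \approx 2.2614 \cdot 10^{-5}$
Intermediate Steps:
$\frac{1}{\left(-35 - 56\right) 72 + 50772} = \frac{1}{\left(-91\right) 72 + 50772} = \frac{1}{-6552 + 50772} = \frac{1}{44220}$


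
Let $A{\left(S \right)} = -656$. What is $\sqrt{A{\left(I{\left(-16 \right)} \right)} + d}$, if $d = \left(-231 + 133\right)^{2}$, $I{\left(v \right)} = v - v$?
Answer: $2 \sqrt{2237} \approx 94.594$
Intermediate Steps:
$I{\left(v \right)} = 0$
$d = 9604$ ($d = \left(-98\right)^{2} = 9604$)
$\sqrt{A{\left(I{\left(-16 \right)} \right)} + d} = \sqrt{-656 + 9604} = \sqrt{8948} = 2 \sqrt{2237}$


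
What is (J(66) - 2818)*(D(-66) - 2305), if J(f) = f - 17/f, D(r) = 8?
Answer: 417247753/66 ≈ 6.3219e+6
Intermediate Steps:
(J(66) - 2818)*(D(-66) - 2305) = ((66 - 17/66) - 2818)*(8 - 2305) = ((66 - 17*1/66) - 2818)*(-2297) = ((66 - 17/66) - 2818)*(-2297) = (4339/66 - 2818)*(-2297) = -181649/66*(-2297) = 417247753/66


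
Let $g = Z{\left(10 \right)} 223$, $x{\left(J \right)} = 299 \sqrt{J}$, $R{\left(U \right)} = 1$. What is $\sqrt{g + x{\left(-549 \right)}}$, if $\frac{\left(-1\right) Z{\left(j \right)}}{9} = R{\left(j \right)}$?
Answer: $\sqrt{-2007 + 897 i \sqrt{61}} \approx 51.384 + 68.171 i$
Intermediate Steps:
$Z{\left(j \right)} = -9$ ($Z{\left(j \right)} = \left(-9\right) 1 = -9$)
$g = -2007$ ($g = \left(-9\right) 223 = -2007$)
$\sqrt{g + x{\left(-549 \right)}} = \sqrt{-2007 + 299 \sqrt{-549}} = \sqrt{-2007 + 299 \cdot 3 i \sqrt{61}} = \sqrt{-2007 + 897 i \sqrt{61}}$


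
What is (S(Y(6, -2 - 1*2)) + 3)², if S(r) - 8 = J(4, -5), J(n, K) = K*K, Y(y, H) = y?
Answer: 1296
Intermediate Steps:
J(n, K) = K²
S(r) = 33 (S(r) = 8 + (-5)² = 8 + 25 = 33)
(S(Y(6, -2 - 1*2)) + 3)² = (33 + 3)² = 36² = 1296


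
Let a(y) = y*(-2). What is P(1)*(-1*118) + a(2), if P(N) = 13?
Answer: -1538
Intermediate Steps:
a(y) = -2*y
P(1)*(-1*118) + a(2) = 13*(-1*118) - 2*2 = 13*(-118) - 4 = -1534 - 4 = -1538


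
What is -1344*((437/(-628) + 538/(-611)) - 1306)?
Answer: 168580446384/95927 ≈ 1.7574e+6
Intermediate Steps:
-1344*((437/(-628) + 538/(-611)) - 1306) = -1344*((437*(-1/628) + 538*(-1/611)) - 1306) = -1344*((-437/628 - 538/611) - 1306) = -1344*(-604871/383708 - 1306) = -1344*(-501727519/383708) = 168580446384/95927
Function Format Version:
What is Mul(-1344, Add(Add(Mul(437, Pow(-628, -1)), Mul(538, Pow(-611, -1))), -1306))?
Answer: Rational(168580446384, 95927) ≈ 1.7574e+6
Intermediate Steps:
Mul(-1344, Add(Add(Mul(437, Pow(-628, -1)), Mul(538, Pow(-611, -1))), -1306)) = Mul(-1344, Add(Add(Mul(437, Rational(-1, 628)), Mul(538, Rational(-1, 611))), -1306)) = Mul(-1344, Add(Add(Rational(-437, 628), Rational(-538, 611)), -1306)) = Mul(-1344, Add(Rational(-604871, 383708), -1306)) = Mul(-1344, Rational(-501727519, 383708)) = Rational(168580446384, 95927)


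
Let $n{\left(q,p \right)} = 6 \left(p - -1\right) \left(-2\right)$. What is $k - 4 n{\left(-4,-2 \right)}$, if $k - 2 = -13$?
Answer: $-59$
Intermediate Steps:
$k = -11$ ($k = 2 - 13 = -11$)
$n{\left(q,p \right)} = -12 - 12 p$ ($n{\left(q,p \right)} = 6 \left(p + 1\right) \left(-2\right) = 6 \left(1 + p\right) \left(-2\right) = \left(6 + 6 p\right) \left(-2\right) = -12 - 12 p$)
$k - 4 n{\left(-4,-2 \right)} = -11 - 4 \left(-12 - -24\right) = -11 - 4 \left(-12 + 24\right) = -11 - 48 = -59$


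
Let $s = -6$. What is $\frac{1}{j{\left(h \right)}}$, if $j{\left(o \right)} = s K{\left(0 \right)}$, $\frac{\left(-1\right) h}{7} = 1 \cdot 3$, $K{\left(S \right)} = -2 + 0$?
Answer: $\frac{1}{12} \approx 0.083333$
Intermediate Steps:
$K{\left(S \right)} = -2$
$h = -21$ ($h = - 7 \cdot 1 \cdot 3 = \left(-7\right) 3 = -21$)
$j{\left(o \right)} = 12$ ($j{\left(o \right)} = \left(-6\right) \left(-2\right) = 12$)
$\frac{1}{j{\left(h \right)}} = \frac{1}{12}$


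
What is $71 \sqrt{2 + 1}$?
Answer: $71 \sqrt{3} \approx 122.98$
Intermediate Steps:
$71 \sqrt{2 + 1} = 71 \sqrt{3}$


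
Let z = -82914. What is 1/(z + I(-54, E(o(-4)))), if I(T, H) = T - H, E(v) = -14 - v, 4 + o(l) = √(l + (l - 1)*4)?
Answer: -41479/3441014894 - I*√6/3441014894 ≈ -1.2054e-5 - 7.1185e-10*I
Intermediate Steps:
o(l) = -4 + √(-4 + 5*l) (o(l) = -4 + √(l + (l - 1)*4) = -4 + √(l + (-1 + l)*4) = -4 + √(l + (-4 + 4*l)) = -4 + √(-4 + 5*l))
1/(z + I(-54, E(o(-4)))) = 1/(-82914 + (-54 - (-14 - (-4 + √(-4 + 5*(-4)))))) = 1/(-82914 + (-54 - (-14 - (-4 + √(-4 - 20))))) = 1/(-82914 + (-54 - (-14 - (-4 + √(-24))))) = 1/(-82914 + (-54 - (-14 - (-4 + 2*I*√6)))) = 1/(-82914 + (-54 - (-14 + (4 - 2*I*√6)))) = 1/(-82914 + (-54 - (-10 - 2*I*√6))) = 1/(-82914 + (-54 + (10 + 2*I*√6))) = 1/(-82914 + (-44 + 2*I*√6)) = 1/(-82958 + 2*I*√6)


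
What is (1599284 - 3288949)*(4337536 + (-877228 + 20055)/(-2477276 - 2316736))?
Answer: -35135232773647762325/4794012 ≈ -7.3290e+12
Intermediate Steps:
(1599284 - 3288949)*(4337536 + (-877228 + 20055)/(-2477276 - 2316736)) = -1689665*(4337536 - 857173/(-4794012)) = -1689665*(4337536 - 857173*(-1/4794012)) = -1689665*(4337536 + 857173/4794012) = -1689665*20794200491605/4794012 = -35135232773647762325/4794012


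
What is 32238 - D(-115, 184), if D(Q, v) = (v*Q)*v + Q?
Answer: 3925793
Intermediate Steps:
D(Q, v) = Q + Q*v² (D(Q, v) = (Q*v)*v + Q = Q*v² + Q = Q + Q*v²)
32238 - D(-115, 184) = 32238 - (-115)*(1 + 184²) = 32238 - (-115)*(1 + 33856) = 32238 - (-115)*33857 = 32238 - 1*(-3893555) = 32238 + 3893555 = 3925793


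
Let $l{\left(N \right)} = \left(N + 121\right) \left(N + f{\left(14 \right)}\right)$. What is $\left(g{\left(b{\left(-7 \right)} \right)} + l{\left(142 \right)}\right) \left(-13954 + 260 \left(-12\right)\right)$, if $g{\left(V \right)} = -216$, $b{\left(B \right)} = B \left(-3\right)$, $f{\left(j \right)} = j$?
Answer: $-696824088$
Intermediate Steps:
$b{\left(B \right)} = - 3 B$
$l{\left(N \right)} = \left(14 + N\right) \left(121 + N\right)$ ($l{\left(N \right)} = \left(N + 121\right) \left(N + 14\right) = \left(121 + N\right) \left(14 + N\right) = \left(14 + N\right) \left(121 + N\right)$)
$\left(g{\left(b{\left(-7 \right)} \right)} + l{\left(142 \right)}\right) \left(-13954 + 260 \left(-12\right)\right) = \left(-216 + \left(1694 + 142^{2} + 135 \cdot 142\right)\right) \left(-13954 + 260 \left(-12\right)\right) = \left(-216 + \left(1694 + 20164 + 19170\right)\right) \left(-13954 - 3120\right) = \left(-216 + 41028\right) \left(-17074\right) = 40812 \left(-17074\right) = -696824088$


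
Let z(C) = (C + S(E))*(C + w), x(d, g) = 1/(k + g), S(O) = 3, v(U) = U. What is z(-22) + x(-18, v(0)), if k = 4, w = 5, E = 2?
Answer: 1293/4 ≈ 323.25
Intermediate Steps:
x(d, g) = 1/(4 + g)
z(C) = (3 + C)*(5 + C) (z(C) = (C + 3)*(C + 5) = (3 + C)*(5 + C))
z(-22) + x(-18, v(0)) = (15 + (-22)**2 + 8*(-22)) + 1/(4 + 0) = (15 + 484 - 176) + 1/4 = 323 + 1/4 = 1293/4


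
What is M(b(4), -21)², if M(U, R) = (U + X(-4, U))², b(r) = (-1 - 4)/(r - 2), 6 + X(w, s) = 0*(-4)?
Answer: 83521/16 ≈ 5220.1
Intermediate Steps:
X(w, s) = -6 (X(w, s) = -6 + 0*(-4) = -6 + 0 = -6)
b(r) = -5/(-2 + r)
M(U, R) = (-6 + U)² (M(U, R) = (U - 6)² = (-6 + U)²)
M(b(4), -21)² = ((-6 - 5/(-2 + 4))²)² = ((-6 - 5/2)²)² = ((-17/2)²)² = (289/4)² = 83521/16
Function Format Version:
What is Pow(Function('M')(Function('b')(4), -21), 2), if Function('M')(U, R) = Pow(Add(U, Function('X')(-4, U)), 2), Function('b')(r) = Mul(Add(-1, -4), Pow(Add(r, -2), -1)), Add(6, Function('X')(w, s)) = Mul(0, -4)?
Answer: Rational(83521, 16) ≈ 5220.1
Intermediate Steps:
Function('X')(w, s) = -6 (Function('X')(w, s) = Add(-6, Mul(0, -4)) = Add(-6, 0) = -6)
Function('b')(r) = Mul(-5, Pow(Add(-2, r), -1))
Function('M')(U, R) = Pow(Add(-6, U), 2) (Function('M')(U, R) = Pow(Add(U, -6), 2) = Pow(Add(-6, U), 2))
Pow(Function('M')(Function('b')(4), -21), 2) = Pow(Pow(Add(-6, Mul(-5, Pow(Add(-2, 4), -1))), 2), 2) = Pow(Pow(Add(-6, Mul(-5, Pow(2, -1))), 2), 2) = Pow(Pow(Add(-6, Mul(-5, Rational(1, 2))), 2), 2) = Pow(Pow(Add(-6, Rational(-5, 2)), 2), 2) = Pow(Pow(Rational(-17, 2), 2), 2) = Pow(Rational(289, 4), 2) = Rational(83521, 16)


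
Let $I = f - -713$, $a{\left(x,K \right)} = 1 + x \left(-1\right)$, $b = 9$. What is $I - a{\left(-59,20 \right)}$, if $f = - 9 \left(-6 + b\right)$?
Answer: $626$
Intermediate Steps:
$f = -27$ ($f = - 9 \left(-6 + 9\right) = \left(-9\right) 3 = -27$)
$a{\left(x,K \right)} = 1 - x$
$I = 686$ ($I = -27 - -713 = -27 + 713 = 686$)
$I - a{\left(-59,20 \right)} = 686 - \left(1 - -59\right) = 686 - \left(1 + 59\right) = 686 - 60 = 626$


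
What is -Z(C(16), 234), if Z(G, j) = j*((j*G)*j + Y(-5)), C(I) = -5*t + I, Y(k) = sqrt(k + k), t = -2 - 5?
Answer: -653458104 - 234*I*sqrt(10) ≈ -6.5346e+8 - 739.97*I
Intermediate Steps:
t = -7
Y(k) = sqrt(2)*sqrt(k) (Y(k) = sqrt(2*k) = sqrt(2)*sqrt(k))
C(I) = 35 + I (C(I) = -5*(-7) + I = 35 + I)
Z(G, j) = j*(I*sqrt(10) + G*j**2) (Z(G, j) = j*((j*G)*j + sqrt(2)*sqrt(-5)) = j*((G*j)*j + sqrt(2)*(I*sqrt(5))) = j*(G*j**2 + I*sqrt(10)) = j*(I*sqrt(10) + G*j**2))
-Z(C(16), 234) = -234*(I*sqrt(10) + (35 + 16)*234**2) = -234*(I*sqrt(10) + 51*54756) = -234*(I*sqrt(10) + 2792556) = -234*(2792556 + I*sqrt(10)) = -(653458104 + 234*I*sqrt(10)) = -653458104 - 234*I*sqrt(10)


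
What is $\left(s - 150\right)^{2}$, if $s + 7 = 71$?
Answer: $7396$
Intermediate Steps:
$s = 64$ ($s = -7 + 71 = 64$)
$\left(s - 150\right)^{2} = \left(64 - 150\right)^{2} = \left(-86\right)^{2} = 7396$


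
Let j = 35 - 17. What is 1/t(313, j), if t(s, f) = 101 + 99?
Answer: 1/200 ≈ 0.0050000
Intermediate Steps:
j = 18
t(s, f) = 200
1/t(313, j) = 1/200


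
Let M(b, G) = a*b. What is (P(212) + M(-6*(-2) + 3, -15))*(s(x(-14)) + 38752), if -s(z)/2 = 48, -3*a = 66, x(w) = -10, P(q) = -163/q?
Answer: -677668672/53 ≈ -1.2786e+7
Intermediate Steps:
a = -22 (a = -1/3*66 = -22)
M(b, G) = -22*b
s(z) = -96 (s(z) = -2*48 = -96)
(P(212) + M(-6*(-2) + 3, -15))*(s(x(-14)) + 38752) = (-163/212 - 22*(-6*(-2) + 3))*(-96 + 38752) = (-163*1/212 - 22*(12 + 3))*38656 = (-163/212 - 22*15)*38656 = (-163/212 - 330)*38656 = -70123/212*38656 = -677668672/53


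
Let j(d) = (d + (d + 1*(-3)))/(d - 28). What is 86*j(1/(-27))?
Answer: 7138/757 ≈ 9.4293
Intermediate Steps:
j(d) = (-3 + 2*d)/(-28 + d) (j(d) = (d + (d - 3))/(-28 + d) = (d + (-3 + d))/(-28 + d) = (-3 + 2*d)/(-28 + d))
86*j(1/(-27)) = 86*((-3 + 2/(-27))/(-28 + 1/(-27))) = 86*((-3 + 2*(-1/27))/(-28 - 1/27)) = 86*((-3 - 2/27)/(-757/27)) = 86*(-27/757*(-83/27)) = 86*(83/757) = 7138/757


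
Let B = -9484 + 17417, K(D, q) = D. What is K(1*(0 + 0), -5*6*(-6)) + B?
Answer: 7933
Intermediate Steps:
B = 7933
K(1*(0 + 0), -5*6*(-6)) + B = 1*(0 + 0) + 7933 = 1*0 + 7933 = 0 + 7933 = 7933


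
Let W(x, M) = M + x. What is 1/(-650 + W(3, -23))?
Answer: -1/670 ≈ -0.0014925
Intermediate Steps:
1/(-650 + W(3, -23)) = 1/(-650 + (-23 + 3)) = 1/(-650 - 20) = 1/(-670) = -1/670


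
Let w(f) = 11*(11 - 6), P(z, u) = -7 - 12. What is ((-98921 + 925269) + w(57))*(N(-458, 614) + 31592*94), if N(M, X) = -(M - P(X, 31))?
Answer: 2454488807061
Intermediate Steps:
P(z, u) = -19
w(f) = 55 (w(f) = 11*5 = 55)
N(M, X) = -19 - M (N(M, X) = -(M - 1*(-19)) = -(M + 19) = -(19 + M) = -19 - M)
((-98921 + 925269) + w(57))*(N(-458, 614) + 31592*94) = ((-98921 + 925269) + 55)*((-19 - 1*(-458)) + 31592*94) = (826348 + 55)*((-19 + 458) + 2969648) = 826403*(439 + 2969648) = 826403*2970087 = 2454488807061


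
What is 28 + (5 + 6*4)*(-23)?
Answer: -639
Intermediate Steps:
28 + (5 + 6*4)*(-23) = 28 + (5 + 24)*(-23) = 28 + 29*(-23) = 28 - 667 = -639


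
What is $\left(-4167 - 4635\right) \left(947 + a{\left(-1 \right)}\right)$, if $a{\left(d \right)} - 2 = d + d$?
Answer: $-8335494$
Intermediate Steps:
$a{\left(d \right)} = 2 + 2 d$ ($a{\left(d \right)} = 2 + \left(d + d\right) = 2 + 2 d$)
$\left(-4167 - 4635\right) \left(947 + a{\left(-1 \right)}\right) = \left(-4167 - 4635\right) \left(947 + \left(2 + 2 \left(-1\right)\right)\right) = - 8802 \left(947 + \left(2 - 2\right)\right) = - 8802 \left(947 + 0\right) = \left(-8802\right) 947 = -8335494$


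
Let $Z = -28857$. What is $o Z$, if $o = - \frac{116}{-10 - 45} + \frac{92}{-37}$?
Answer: $\frac{22162176}{2035} \approx 10891.0$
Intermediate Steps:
$o = - \frac{768}{2035}$ ($o = - \frac{116}{-10 - 45} + 92 \left(- \frac{1}{37}\right) = - \frac{116}{-55} - \frac{92}{37} = \left(-116\right) \left(- \frac{1}{55}\right) - \frac{92}{37} = \frac{116}{55} - \frac{92}{37} = - \frac{768}{2035} \approx -0.3774$)
$o Z = \left(- \frac{768}{2035}\right) \left(-28857\right) = \frac{22162176}{2035}$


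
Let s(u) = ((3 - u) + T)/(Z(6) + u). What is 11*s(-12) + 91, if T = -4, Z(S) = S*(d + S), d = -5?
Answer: 425/6 ≈ 70.833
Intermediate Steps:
Z(S) = S*(-5 + S)
s(u) = (-1 - u)/(6 + u) (s(u) = ((3 - u) - 4)/(6*(-5 + 6) + u) = (-1 - u)/(6*1 + u) = (-1 - u)/(6 + u))
11*s(-12) + 91 = 11*((-1 - 1*(-12))/(6 - 12)) + 91 = 11*((-1 + 12)/(-6)) + 91 = 11*(-⅙*11) + 91 = 11*(-11/6) + 91 = -121/6 + 91 = 425/6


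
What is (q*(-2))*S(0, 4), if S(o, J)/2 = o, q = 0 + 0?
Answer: 0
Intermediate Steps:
q = 0
S(o, J) = 2*o
(q*(-2))*S(0, 4) = (0*(-2))*(2*0) = 0*0 = 0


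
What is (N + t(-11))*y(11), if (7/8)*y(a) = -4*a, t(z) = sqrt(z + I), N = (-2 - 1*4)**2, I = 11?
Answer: -12672/7 ≈ -1810.3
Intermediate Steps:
N = 36 (N = (-2 - 4)**2 = (-6)**2 = 36)
t(z) = sqrt(11 + z) (t(z) = sqrt(z + 11) = sqrt(11 + z))
y(a) = -32*a/7 (y(a) = 8*(-4*a)/7 = -32*a/7)
(N + t(-11))*y(11) = (36 + sqrt(11 - 11))*(-32/7*11) = (36 + sqrt(0))*(-352/7) = (36 + 0)*(-352/7) = 36*(-352/7) = -12672/7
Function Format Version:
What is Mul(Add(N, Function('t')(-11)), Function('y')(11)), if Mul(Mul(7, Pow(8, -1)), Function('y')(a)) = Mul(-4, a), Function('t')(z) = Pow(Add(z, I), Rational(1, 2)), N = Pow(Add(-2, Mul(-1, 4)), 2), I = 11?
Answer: Rational(-12672, 7) ≈ -1810.3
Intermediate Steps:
N = 36 (N = Pow(Add(-2, -4), 2) = Pow(-6, 2) = 36)
Function('t')(z) = Pow(Add(11, z), Rational(1, 2)) (Function('t')(z) = Pow(Add(z, 11), Rational(1, 2)) = Pow(Add(11, z), Rational(1, 2)))
Function('y')(a) = Mul(Rational(-32, 7), a) (Function('y')(a) = Mul(Rational(8, 7), Mul(-4, a)) = Mul(Rational(-32, 7), a))
Mul(Add(N, Function('t')(-11)), Function('y')(11)) = Mul(Add(36, Pow(Add(11, -11), Rational(1, 2))), Mul(Rational(-32, 7), 11)) = Mul(Add(36, Pow(0, Rational(1, 2))), Rational(-352, 7)) = Mul(Add(36, 0), Rational(-352, 7)) = Mul(36, Rational(-352, 7)) = Rational(-12672, 7)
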